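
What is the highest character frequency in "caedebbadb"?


Input: caedebbadb
Character counts:
  'a': 2
  'b': 3
  'c': 1
  'd': 2
  'e': 2
Maximum frequency: 3

3


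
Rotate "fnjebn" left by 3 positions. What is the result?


Input: "fnjebn", rotate left by 3
First 3 characters: "fnj"
Remaining characters: "ebn"
Concatenate remaining + first: "ebn" + "fnj" = "ebnfnj"

ebnfnj


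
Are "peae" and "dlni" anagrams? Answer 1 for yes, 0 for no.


Strings: "peae", "dlni"
Sorted first:  aeep
Sorted second: diln
Differ at position 0: 'a' vs 'd' => not anagrams

0


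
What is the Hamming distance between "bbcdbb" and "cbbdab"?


Comparing "bbcdbb" and "cbbdab" position by position:
  Position 0: 'b' vs 'c' => differ
  Position 1: 'b' vs 'b' => same
  Position 2: 'c' vs 'b' => differ
  Position 3: 'd' vs 'd' => same
  Position 4: 'b' vs 'a' => differ
  Position 5: 'b' vs 'b' => same
Total differences (Hamming distance): 3

3


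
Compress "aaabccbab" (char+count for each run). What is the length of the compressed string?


Input: aaabccbab
Runs:
  'a' x 3 => "a3"
  'b' x 1 => "b1"
  'c' x 2 => "c2"
  'b' x 1 => "b1"
  'a' x 1 => "a1"
  'b' x 1 => "b1"
Compressed: "a3b1c2b1a1b1"
Compressed length: 12

12


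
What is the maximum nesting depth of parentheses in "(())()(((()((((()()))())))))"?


Input: "(())()(((()((((()()))())))))"
Tracking depth:
  Position 0 '(': depth becomes 1
  Position 1 '(': depth becomes 2
  Position 2 ')': depth becomes 1
  Position 3 ')': depth becomes 0
  Position 4 '(': depth becomes 1
  Position 5 ')': depth becomes 0
  Position 6 '(': depth becomes 1
  Position 7 '(': depth becomes 2
  Position 8 '(': depth becomes 3
  Position 9 '(': depth becomes 4
  Position 10 ')': depth becomes 3
  Position 11 '(': depth becomes 4
  Position 12 '(': depth becomes 5
  Position 13 '(': depth becomes 6
  Position 14 '(': depth becomes 7
  Position 15 '(': depth becomes 8
  Position 16 ')': depth becomes 7
  Position 17 '(': depth becomes 8
  Position 18 ')': depth becomes 7
  Position 19 ')': depth becomes 6
  Position 20 ')': depth becomes 5
  Position 21 '(': depth becomes 6
  Position 22 ')': depth becomes 5
  Position 23 ')': depth becomes 4
  Position 24 ')': depth becomes 3
  Position 25 ')': depth becomes 2
  Position 26 ')': depth becomes 1
  Position 27 ')': depth becomes 0
Maximum depth reached: 8

8


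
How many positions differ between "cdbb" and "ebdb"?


Comparing "cdbb" and "ebdb" position by position:
  Position 0: 'c' vs 'e' => DIFFER
  Position 1: 'd' vs 'b' => DIFFER
  Position 2: 'b' vs 'd' => DIFFER
  Position 3: 'b' vs 'b' => same
Positions that differ: 3

3


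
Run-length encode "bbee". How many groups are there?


Input: bbee
Scanning for consecutive runs:
  Group 1: 'b' x 2 (positions 0-1)
  Group 2: 'e' x 2 (positions 2-3)
Total groups: 2

2


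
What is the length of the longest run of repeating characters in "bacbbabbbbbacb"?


Input: "bacbbabbbbbacb"
Scanning for longest run:
  Position 1 ('a'): new char, reset run to 1
  Position 2 ('c'): new char, reset run to 1
  Position 3 ('b'): new char, reset run to 1
  Position 4 ('b'): continues run of 'b', length=2
  Position 5 ('a'): new char, reset run to 1
  Position 6 ('b'): new char, reset run to 1
  Position 7 ('b'): continues run of 'b', length=2
  Position 8 ('b'): continues run of 'b', length=3
  Position 9 ('b'): continues run of 'b', length=4
  Position 10 ('b'): continues run of 'b', length=5
  Position 11 ('a'): new char, reset run to 1
  Position 12 ('c'): new char, reset run to 1
  Position 13 ('b'): new char, reset run to 1
Longest run: 'b' with length 5

5


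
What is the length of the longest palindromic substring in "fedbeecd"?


Input: "fedbeecd"
Checking substrings for palindromes:
  [4:6] "ee" (len 2) => palindrome
Longest palindromic substring: "ee" with length 2

2


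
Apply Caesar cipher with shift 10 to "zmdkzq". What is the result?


Caesar cipher: shift "zmdkzq" by 10
  'z' (pos 25) + 10 = pos 9 = 'j'
  'm' (pos 12) + 10 = pos 22 = 'w'
  'd' (pos 3) + 10 = pos 13 = 'n'
  'k' (pos 10) + 10 = pos 20 = 'u'
  'z' (pos 25) + 10 = pos 9 = 'j'
  'q' (pos 16) + 10 = pos 0 = 'a'
Result: jwnuja

jwnuja


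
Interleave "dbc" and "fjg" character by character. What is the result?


Interleaving "dbc" and "fjg":
  Position 0: 'd' from first, 'f' from second => "df"
  Position 1: 'b' from first, 'j' from second => "bj"
  Position 2: 'c' from first, 'g' from second => "cg"
Result: dfbjcg

dfbjcg


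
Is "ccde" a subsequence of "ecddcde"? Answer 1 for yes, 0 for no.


Check if "ccde" is a subsequence of "ecddcde"
Greedy scan:
  Position 0 ('e'): no match needed
  Position 1 ('c'): matches sub[0] = 'c'
  Position 2 ('d'): no match needed
  Position 3 ('d'): no match needed
  Position 4 ('c'): matches sub[1] = 'c'
  Position 5 ('d'): matches sub[2] = 'd'
  Position 6 ('e'): matches sub[3] = 'e'
All 4 characters matched => is a subsequence

1


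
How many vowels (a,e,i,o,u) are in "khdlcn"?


Input: khdlcn
Checking each character:
  'k' at position 0: consonant
  'h' at position 1: consonant
  'd' at position 2: consonant
  'l' at position 3: consonant
  'c' at position 4: consonant
  'n' at position 5: consonant
Total vowels: 0

0


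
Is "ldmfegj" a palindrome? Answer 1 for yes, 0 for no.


Input: ldmfegj
Reversed: jgefmdl
  Compare pos 0 ('l') with pos 6 ('j'): MISMATCH
  Compare pos 1 ('d') with pos 5 ('g'): MISMATCH
  Compare pos 2 ('m') with pos 4 ('e'): MISMATCH
Result: not a palindrome

0


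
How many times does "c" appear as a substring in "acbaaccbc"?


Searching for "c" in "acbaaccbc"
Scanning each position:
  Position 0: "a" => no
  Position 1: "c" => MATCH
  Position 2: "b" => no
  Position 3: "a" => no
  Position 4: "a" => no
  Position 5: "c" => MATCH
  Position 6: "c" => MATCH
  Position 7: "b" => no
  Position 8: "c" => MATCH
Total occurrences: 4

4


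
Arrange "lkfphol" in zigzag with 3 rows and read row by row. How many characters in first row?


Zigzag "lkfphol" into 3 rows:
Placing characters:
  'l' => row 0
  'k' => row 1
  'f' => row 2
  'p' => row 1
  'h' => row 0
  'o' => row 1
  'l' => row 2
Rows:
  Row 0: "lh"
  Row 1: "kpo"
  Row 2: "fl"
First row length: 2

2


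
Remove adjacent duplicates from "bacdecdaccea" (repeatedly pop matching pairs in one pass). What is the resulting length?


Input: bacdecdaccea
Stack-based adjacent duplicate removal:
  Read 'b': push. Stack: b
  Read 'a': push. Stack: ba
  Read 'c': push. Stack: bac
  Read 'd': push. Stack: bacd
  Read 'e': push. Stack: bacde
  Read 'c': push. Stack: bacdec
  Read 'd': push. Stack: bacdecd
  Read 'a': push. Stack: bacdecda
  Read 'c': push. Stack: bacdecdac
  Read 'c': matches stack top 'c' => pop. Stack: bacdecda
  Read 'e': push. Stack: bacdecdae
  Read 'a': push. Stack: bacdecdaea
Final stack: "bacdecdaea" (length 10)

10


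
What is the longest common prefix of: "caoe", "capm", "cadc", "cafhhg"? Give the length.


Words: caoe, capm, cadc, cafhhg
  Position 0: all 'c' => match
  Position 1: all 'a' => match
  Position 2: ('o', 'p', 'd', 'f') => mismatch, stop
LCP = "ca" (length 2)

2


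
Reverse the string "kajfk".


Input: kajfk
Reading characters right to left:
  Position 4: 'k'
  Position 3: 'f'
  Position 2: 'j'
  Position 1: 'a'
  Position 0: 'k'
Reversed: kfjak

kfjak


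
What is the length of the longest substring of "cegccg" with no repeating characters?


Input: "cegccg"
Sliding window (track last position of each char):
  Position 0 ('c'): window [0,0] length 1 -- new best
  Position 1 ('e'): window [0,1] length 2 -- new best
  Position 2 ('g'): window [0,2] length 3 -- new best
  Position 3 ('c'): repeat (last at 0), move window start to 1
  Position 3 ('c'): window [1,3] length 3
  Position 4 ('c'): repeat (last at 3), move window start to 4
  Position 4 ('c'): window [4,4] length 1
  Position 5 ('g'): window [4,5] length 2
Longest substring with no repeats: "ceg" with length 3

3


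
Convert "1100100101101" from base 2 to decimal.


Input: "1100100101101" in base 2
Positional expansion:
  Digit '1' (value 1) x 2^12 = 4096
  Digit '1' (value 1) x 2^11 = 2048
  Digit '0' (value 0) x 2^10 = 0
  Digit '0' (value 0) x 2^9 = 0
  Digit '1' (value 1) x 2^8 = 256
  Digit '0' (value 0) x 2^7 = 0
  Digit '0' (value 0) x 2^6 = 0
  Digit '1' (value 1) x 2^5 = 32
  Digit '0' (value 0) x 2^4 = 0
  Digit '1' (value 1) x 2^3 = 8
  Digit '1' (value 1) x 2^2 = 4
  Digit '0' (value 0) x 2^1 = 0
  Digit '1' (value 1) x 2^0 = 1
Sum = 6445

6445


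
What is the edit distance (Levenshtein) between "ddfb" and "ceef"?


Computing edit distance: "ddfb" -> "ceef"
DP table:
           c    e    e    f
      0    1    2    3    4
  d   1    1    2    3    4
  d   2    2    2    3    4
  f   3    3    3    3    3
  b   4    4    4    4    4
Edit distance = dp[4][4] = 4

4


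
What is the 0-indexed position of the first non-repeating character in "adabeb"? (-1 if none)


Input: adabeb
Character frequencies:
  'a': 2
  'b': 2
  'd': 1
  'e': 1
Scanning left to right for freq == 1:
  Position 0 ('a'): freq=2, skip
  Position 1 ('d'): unique! => answer = 1

1


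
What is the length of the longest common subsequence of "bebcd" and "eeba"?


LCS of "bebcd" and "eeba"
DP table:
           e    e    b    a
      0    0    0    0    0
  b   0    0    0    1    1
  e   0    1    1    1    1
  b   0    1    1    2    2
  c   0    1    1    2    2
  d   0    1    1    2    2
LCS length = dp[5][4] = 2

2


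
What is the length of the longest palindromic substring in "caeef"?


Input: "caeef"
Checking substrings for palindromes:
  [2:4] "ee" (len 2) => palindrome
Longest palindromic substring: "ee" with length 2

2


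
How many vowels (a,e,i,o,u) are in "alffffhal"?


Input: alffffhal
Checking each character:
  'a' at position 0: vowel (running total: 1)
  'l' at position 1: consonant
  'f' at position 2: consonant
  'f' at position 3: consonant
  'f' at position 4: consonant
  'f' at position 5: consonant
  'h' at position 6: consonant
  'a' at position 7: vowel (running total: 2)
  'l' at position 8: consonant
Total vowels: 2

2


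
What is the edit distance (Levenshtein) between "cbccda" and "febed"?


Computing edit distance: "cbccda" -> "febed"
DP table:
           f    e    b    e    d
      0    1    2    3    4    5
  c   1    1    2    3    4    5
  b   2    2    2    2    3    4
  c   3    3    3    3    3    4
  c   4    4    4    4    4    4
  d   5    5    5    5    5    4
  a   6    6    6    6    6    5
Edit distance = dp[6][5] = 5

5


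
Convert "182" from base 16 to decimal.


Input: "182" in base 16
Positional expansion:
  Digit '1' (value 1) x 16^2 = 256
  Digit '8' (value 8) x 16^1 = 128
  Digit '2' (value 2) x 16^0 = 2
Sum = 386

386


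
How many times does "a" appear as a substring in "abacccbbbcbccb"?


Searching for "a" in "abacccbbbcbccb"
Scanning each position:
  Position 0: "a" => MATCH
  Position 1: "b" => no
  Position 2: "a" => MATCH
  Position 3: "c" => no
  Position 4: "c" => no
  Position 5: "c" => no
  Position 6: "b" => no
  Position 7: "b" => no
  Position 8: "b" => no
  Position 9: "c" => no
  Position 10: "b" => no
  Position 11: "c" => no
  Position 12: "c" => no
  Position 13: "b" => no
Total occurrences: 2

2


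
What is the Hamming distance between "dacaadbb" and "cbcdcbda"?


Comparing "dacaadbb" and "cbcdcbda" position by position:
  Position 0: 'd' vs 'c' => differ
  Position 1: 'a' vs 'b' => differ
  Position 2: 'c' vs 'c' => same
  Position 3: 'a' vs 'd' => differ
  Position 4: 'a' vs 'c' => differ
  Position 5: 'd' vs 'b' => differ
  Position 6: 'b' vs 'd' => differ
  Position 7: 'b' vs 'a' => differ
Total differences (Hamming distance): 7

7


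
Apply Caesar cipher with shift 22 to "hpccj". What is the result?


Caesar cipher: shift "hpccj" by 22
  'h' (pos 7) + 22 = pos 3 = 'd'
  'p' (pos 15) + 22 = pos 11 = 'l'
  'c' (pos 2) + 22 = pos 24 = 'y'
  'c' (pos 2) + 22 = pos 24 = 'y'
  'j' (pos 9) + 22 = pos 5 = 'f'
Result: dlyyf

dlyyf


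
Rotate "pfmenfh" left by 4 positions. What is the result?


Input: "pfmenfh", rotate left by 4
First 4 characters: "pfme"
Remaining characters: "nfh"
Concatenate remaining + first: "nfh" + "pfme" = "nfhpfme"

nfhpfme


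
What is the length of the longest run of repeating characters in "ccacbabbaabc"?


Input: "ccacbabbaabc"
Scanning for longest run:
  Position 1 ('c'): continues run of 'c', length=2
  Position 2 ('a'): new char, reset run to 1
  Position 3 ('c'): new char, reset run to 1
  Position 4 ('b'): new char, reset run to 1
  Position 5 ('a'): new char, reset run to 1
  Position 6 ('b'): new char, reset run to 1
  Position 7 ('b'): continues run of 'b', length=2
  Position 8 ('a'): new char, reset run to 1
  Position 9 ('a'): continues run of 'a', length=2
  Position 10 ('b'): new char, reset run to 1
  Position 11 ('c'): new char, reset run to 1
Longest run: 'c' with length 2

2


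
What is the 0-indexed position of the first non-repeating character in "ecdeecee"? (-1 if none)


Input: ecdeecee
Character frequencies:
  'c': 2
  'd': 1
  'e': 5
Scanning left to right for freq == 1:
  Position 0 ('e'): freq=5, skip
  Position 1 ('c'): freq=2, skip
  Position 2 ('d'): unique! => answer = 2

2


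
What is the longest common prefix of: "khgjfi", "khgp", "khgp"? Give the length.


Words: khgjfi, khgp, khgp
  Position 0: all 'k' => match
  Position 1: all 'h' => match
  Position 2: all 'g' => match
  Position 3: ('j', 'p', 'p') => mismatch, stop
LCP = "khg" (length 3)

3


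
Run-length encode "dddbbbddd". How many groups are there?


Input: dddbbbddd
Scanning for consecutive runs:
  Group 1: 'd' x 3 (positions 0-2)
  Group 2: 'b' x 3 (positions 3-5)
  Group 3: 'd' x 3 (positions 6-8)
Total groups: 3

3


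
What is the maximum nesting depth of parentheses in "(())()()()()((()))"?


Input: "(())()()()()((()))"
Tracking depth:
  Position 0 '(': depth becomes 1
  Position 1 '(': depth becomes 2
  Position 2 ')': depth becomes 1
  Position 3 ')': depth becomes 0
  Position 4 '(': depth becomes 1
  Position 5 ')': depth becomes 0
  Position 6 '(': depth becomes 1
  Position 7 ')': depth becomes 0
  Position 8 '(': depth becomes 1
  Position 9 ')': depth becomes 0
  Position 10 '(': depth becomes 1
  Position 11 ')': depth becomes 0
  Position 12 '(': depth becomes 1
  Position 13 '(': depth becomes 2
  Position 14 '(': depth becomes 3
  Position 15 ')': depth becomes 2
  Position 16 ')': depth becomes 1
  Position 17 ')': depth becomes 0
Maximum depth reached: 3

3


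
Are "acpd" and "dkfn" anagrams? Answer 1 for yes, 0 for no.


Strings: "acpd", "dkfn"
Sorted first:  acdp
Sorted second: dfkn
Differ at position 0: 'a' vs 'd' => not anagrams

0


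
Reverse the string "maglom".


Input: maglom
Reading characters right to left:
  Position 5: 'm'
  Position 4: 'o'
  Position 3: 'l'
  Position 2: 'g'
  Position 1: 'a'
  Position 0: 'm'
Reversed: molgam

molgam


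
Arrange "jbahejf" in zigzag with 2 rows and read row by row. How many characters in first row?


Zigzag "jbahejf" into 2 rows:
Placing characters:
  'j' => row 0
  'b' => row 1
  'a' => row 0
  'h' => row 1
  'e' => row 0
  'j' => row 1
  'f' => row 0
Rows:
  Row 0: "jaef"
  Row 1: "bhj"
First row length: 4

4


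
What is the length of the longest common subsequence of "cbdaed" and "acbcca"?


LCS of "cbdaed" and "acbcca"
DP table:
           a    c    b    c    c    a
      0    0    0    0    0    0    0
  c   0    0    1    1    1    1    1
  b   0    0    1    2    2    2    2
  d   0    0    1    2    2    2    2
  a   0    1    1    2    2    2    3
  e   0    1    1    2    2    2    3
  d   0    1    1    2    2    2    3
LCS length = dp[6][6] = 3

3


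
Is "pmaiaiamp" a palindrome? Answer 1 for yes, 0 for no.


Input: pmaiaiamp
Reversed: pmaiaiamp
  Compare pos 0 ('p') with pos 8 ('p'): match
  Compare pos 1 ('m') with pos 7 ('m'): match
  Compare pos 2 ('a') with pos 6 ('a'): match
  Compare pos 3 ('i') with pos 5 ('i'): match
Result: palindrome

1


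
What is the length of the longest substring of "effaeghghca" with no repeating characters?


Input: "effaeghghca"
Sliding window (track last position of each char):
  Position 0 ('e'): window [0,0] length 1 -- new best
  Position 1 ('f'): window [0,1] length 2 -- new best
  Position 2 ('f'): repeat (last at 1), move window start to 2
  Position 2 ('f'): window [2,2] length 1
  Position 3 ('a'): window [2,3] length 2
  Position 4 ('e'): window [2,4] length 3 -- new best
  Position 5 ('g'): window [2,5] length 4 -- new best
  Position 6 ('h'): window [2,6] length 5 -- new best
  Position 7 ('g'): repeat (last at 5), move window start to 6
  Position 7 ('g'): window [6,7] length 2
  Position 8 ('h'): repeat (last at 6), move window start to 7
  Position 8 ('h'): window [7,8] length 2
  Position 9 ('c'): window [7,9] length 3
  Position 10 ('a'): window [7,10] length 4
Longest substring with no repeats: "faegh" with length 5

5


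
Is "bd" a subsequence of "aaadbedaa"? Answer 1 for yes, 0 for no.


Check if "bd" is a subsequence of "aaadbedaa"
Greedy scan:
  Position 0 ('a'): no match needed
  Position 1 ('a'): no match needed
  Position 2 ('a'): no match needed
  Position 3 ('d'): no match needed
  Position 4 ('b'): matches sub[0] = 'b'
  Position 5 ('e'): no match needed
  Position 6 ('d'): matches sub[1] = 'd'
  Position 7 ('a'): no match needed
  Position 8 ('a'): no match needed
All 2 characters matched => is a subsequence

1


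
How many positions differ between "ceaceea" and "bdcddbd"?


Comparing "ceaceea" and "bdcddbd" position by position:
  Position 0: 'c' vs 'b' => DIFFER
  Position 1: 'e' vs 'd' => DIFFER
  Position 2: 'a' vs 'c' => DIFFER
  Position 3: 'c' vs 'd' => DIFFER
  Position 4: 'e' vs 'd' => DIFFER
  Position 5: 'e' vs 'b' => DIFFER
  Position 6: 'a' vs 'd' => DIFFER
Positions that differ: 7

7


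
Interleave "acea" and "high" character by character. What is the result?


Interleaving "acea" and "high":
  Position 0: 'a' from first, 'h' from second => "ah"
  Position 1: 'c' from first, 'i' from second => "ci"
  Position 2: 'e' from first, 'g' from second => "eg"
  Position 3: 'a' from first, 'h' from second => "ah"
Result: ahciegah

ahciegah


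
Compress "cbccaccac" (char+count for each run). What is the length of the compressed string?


Input: cbccaccac
Runs:
  'c' x 1 => "c1"
  'b' x 1 => "b1"
  'c' x 2 => "c2"
  'a' x 1 => "a1"
  'c' x 2 => "c2"
  'a' x 1 => "a1"
  'c' x 1 => "c1"
Compressed: "c1b1c2a1c2a1c1"
Compressed length: 14

14


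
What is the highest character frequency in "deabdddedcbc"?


Input: deabdddedcbc
Character counts:
  'a': 1
  'b': 2
  'c': 2
  'd': 5
  'e': 2
Maximum frequency: 5

5


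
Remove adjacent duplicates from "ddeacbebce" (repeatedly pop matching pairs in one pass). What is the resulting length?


Input: ddeacbebce
Stack-based adjacent duplicate removal:
  Read 'd': push. Stack: d
  Read 'd': matches stack top 'd' => pop. Stack: (empty)
  Read 'e': push. Stack: e
  Read 'a': push. Stack: ea
  Read 'c': push. Stack: eac
  Read 'b': push. Stack: eacb
  Read 'e': push. Stack: eacbe
  Read 'b': push. Stack: eacbeb
  Read 'c': push. Stack: eacbebc
  Read 'e': push. Stack: eacbebce
Final stack: "eacbebce" (length 8)

8


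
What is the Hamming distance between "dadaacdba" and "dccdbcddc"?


Comparing "dadaacdba" and "dccdbcddc" position by position:
  Position 0: 'd' vs 'd' => same
  Position 1: 'a' vs 'c' => differ
  Position 2: 'd' vs 'c' => differ
  Position 3: 'a' vs 'd' => differ
  Position 4: 'a' vs 'b' => differ
  Position 5: 'c' vs 'c' => same
  Position 6: 'd' vs 'd' => same
  Position 7: 'b' vs 'd' => differ
  Position 8: 'a' vs 'c' => differ
Total differences (Hamming distance): 6

6


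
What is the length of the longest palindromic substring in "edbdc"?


Input: "edbdc"
Checking substrings for palindromes:
  [1:4] "dbd" (len 3) => palindrome
Longest palindromic substring: "dbd" with length 3

3


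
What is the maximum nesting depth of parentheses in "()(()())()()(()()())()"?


Input: "()(()())()()(()()())()"
Tracking depth:
  Position 0 '(': depth becomes 1
  Position 1 ')': depth becomes 0
  Position 2 '(': depth becomes 1
  Position 3 '(': depth becomes 2
  Position 4 ')': depth becomes 1
  Position 5 '(': depth becomes 2
  Position 6 ')': depth becomes 1
  Position 7 ')': depth becomes 0
  Position 8 '(': depth becomes 1
  Position 9 ')': depth becomes 0
  Position 10 '(': depth becomes 1
  Position 11 ')': depth becomes 0
  Position 12 '(': depth becomes 1
  Position 13 '(': depth becomes 2
  Position 14 ')': depth becomes 1
  Position 15 '(': depth becomes 2
  Position 16 ')': depth becomes 1
  Position 17 '(': depth becomes 2
  Position 18 ')': depth becomes 1
  Position 19 ')': depth becomes 0
  Position 20 '(': depth becomes 1
  Position 21 ')': depth becomes 0
Maximum depth reached: 2

2


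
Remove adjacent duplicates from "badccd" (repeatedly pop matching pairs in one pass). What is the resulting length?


Input: badccd
Stack-based adjacent duplicate removal:
  Read 'b': push. Stack: b
  Read 'a': push. Stack: ba
  Read 'd': push. Stack: bad
  Read 'c': push. Stack: badc
  Read 'c': matches stack top 'c' => pop. Stack: bad
  Read 'd': matches stack top 'd' => pop. Stack: ba
Final stack: "ba" (length 2)

2


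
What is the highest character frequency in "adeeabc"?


Input: adeeabc
Character counts:
  'a': 2
  'b': 1
  'c': 1
  'd': 1
  'e': 2
Maximum frequency: 2

2


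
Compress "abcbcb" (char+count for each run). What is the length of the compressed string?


Input: abcbcb
Runs:
  'a' x 1 => "a1"
  'b' x 1 => "b1"
  'c' x 1 => "c1"
  'b' x 1 => "b1"
  'c' x 1 => "c1"
  'b' x 1 => "b1"
Compressed: "a1b1c1b1c1b1"
Compressed length: 12

12


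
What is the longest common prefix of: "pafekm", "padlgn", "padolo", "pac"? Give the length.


Words: pafekm, padlgn, padolo, pac
  Position 0: all 'p' => match
  Position 1: all 'a' => match
  Position 2: ('f', 'd', 'd', 'c') => mismatch, stop
LCP = "pa" (length 2)

2


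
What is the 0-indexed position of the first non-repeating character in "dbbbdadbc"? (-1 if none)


Input: dbbbdadbc
Character frequencies:
  'a': 1
  'b': 4
  'c': 1
  'd': 3
Scanning left to right for freq == 1:
  Position 0 ('d'): freq=3, skip
  Position 1 ('b'): freq=4, skip
  Position 2 ('b'): freq=4, skip
  Position 3 ('b'): freq=4, skip
  Position 4 ('d'): freq=3, skip
  Position 5 ('a'): unique! => answer = 5

5


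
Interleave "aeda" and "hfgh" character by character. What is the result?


Interleaving "aeda" and "hfgh":
  Position 0: 'a' from first, 'h' from second => "ah"
  Position 1: 'e' from first, 'f' from second => "ef"
  Position 2: 'd' from first, 'g' from second => "dg"
  Position 3: 'a' from first, 'h' from second => "ah"
Result: ahefdgah

ahefdgah


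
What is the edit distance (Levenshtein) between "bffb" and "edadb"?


Computing edit distance: "bffb" -> "edadb"
DP table:
           e    d    a    d    b
      0    1    2    3    4    5
  b   1    1    2    3    4    4
  f   2    2    2    3    4    5
  f   3    3    3    3    4    5
  b   4    4    4    4    4    4
Edit distance = dp[4][5] = 4

4


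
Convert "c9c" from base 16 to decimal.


Input: "c9c" in base 16
Positional expansion:
  Digit 'c' (value 12) x 16^2 = 3072
  Digit '9' (value 9) x 16^1 = 144
  Digit 'c' (value 12) x 16^0 = 12
Sum = 3228

3228


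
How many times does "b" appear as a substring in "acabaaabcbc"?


Searching for "b" in "acabaaabcbc"
Scanning each position:
  Position 0: "a" => no
  Position 1: "c" => no
  Position 2: "a" => no
  Position 3: "b" => MATCH
  Position 4: "a" => no
  Position 5: "a" => no
  Position 6: "a" => no
  Position 7: "b" => MATCH
  Position 8: "c" => no
  Position 9: "b" => MATCH
  Position 10: "c" => no
Total occurrences: 3

3


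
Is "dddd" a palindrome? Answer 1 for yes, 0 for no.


Input: dddd
Reversed: dddd
  Compare pos 0 ('d') with pos 3 ('d'): match
  Compare pos 1 ('d') with pos 2 ('d'): match
Result: palindrome

1


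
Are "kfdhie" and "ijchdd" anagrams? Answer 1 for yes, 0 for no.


Strings: "kfdhie", "ijchdd"
Sorted first:  defhik
Sorted second: cddhij
Differ at position 0: 'd' vs 'c' => not anagrams

0


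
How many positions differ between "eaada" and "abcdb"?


Comparing "eaada" and "abcdb" position by position:
  Position 0: 'e' vs 'a' => DIFFER
  Position 1: 'a' vs 'b' => DIFFER
  Position 2: 'a' vs 'c' => DIFFER
  Position 3: 'd' vs 'd' => same
  Position 4: 'a' vs 'b' => DIFFER
Positions that differ: 4

4


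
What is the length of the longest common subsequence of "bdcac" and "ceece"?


LCS of "bdcac" and "ceece"
DP table:
           c    e    e    c    e
      0    0    0    0    0    0
  b   0    0    0    0    0    0
  d   0    0    0    0    0    0
  c   0    1    1    1    1    1
  a   0    1    1    1    1    1
  c   0    1    1    1    2    2
LCS length = dp[5][5] = 2

2


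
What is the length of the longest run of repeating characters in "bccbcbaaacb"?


Input: "bccbcbaaacb"
Scanning for longest run:
  Position 1 ('c'): new char, reset run to 1
  Position 2 ('c'): continues run of 'c', length=2
  Position 3 ('b'): new char, reset run to 1
  Position 4 ('c'): new char, reset run to 1
  Position 5 ('b'): new char, reset run to 1
  Position 6 ('a'): new char, reset run to 1
  Position 7 ('a'): continues run of 'a', length=2
  Position 8 ('a'): continues run of 'a', length=3
  Position 9 ('c'): new char, reset run to 1
  Position 10 ('b'): new char, reset run to 1
Longest run: 'a' with length 3

3


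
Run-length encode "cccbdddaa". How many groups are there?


Input: cccbdddaa
Scanning for consecutive runs:
  Group 1: 'c' x 3 (positions 0-2)
  Group 2: 'b' x 1 (positions 3-3)
  Group 3: 'd' x 3 (positions 4-6)
  Group 4: 'a' x 2 (positions 7-8)
Total groups: 4

4


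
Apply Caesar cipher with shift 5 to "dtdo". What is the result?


Caesar cipher: shift "dtdo" by 5
  'd' (pos 3) + 5 = pos 8 = 'i'
  't' (pos 19) + 5 = pos 24 = 'y'
  'd' (pos 3) + 5 = pos 8 = 'i'
  'o' (pos 14) + 5 = pos 19 = 't'
Result: iyit

iyit


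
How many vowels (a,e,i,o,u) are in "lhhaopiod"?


Input: lhhaopiod
Checking each character:
  'l' at position 0: consonant
  'h' at position 1: consonant
  'h' at position 2: consonant
  'a' at position 3: vowel (running total: 1)
  'o' at position 4: vowel (running total: 2)
  'p' at position 5: consonant
  'i' at position 6: vowel (running total: 3)
  'o' at position 7: vowel (running total: 4)
  'd' at position 8: consonant
Total vowels: 4

4


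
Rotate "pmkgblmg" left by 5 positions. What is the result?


Input: "pmkgblmg", rotate left by 5
First 5 characters: "pmkgb"
Remaining characters: "lmg"
Concatenate remaining + first: "lmg" + "pmkgb" = "lmgpmkgb"

lmgpmkgb


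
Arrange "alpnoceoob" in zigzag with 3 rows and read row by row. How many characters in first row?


Zigzag "alpnoceoob" into 3 rows:
Placing characters:
  'a' => row 0
  'l' => row 1
  'p' => row 2
  'n' => row 1
  'o' => row 0
  'c' => row 1
  'e' => row 2
  'o' => row 1
  'o' => row 0
  'b' => row 1
Rows:
  Row 0: "aoo"
  Row 1: "lncob"
  Row 2: "pe"
First row length: 3

3


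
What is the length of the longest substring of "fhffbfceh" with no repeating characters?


Input: "fhffbfceh"
Sliding window (track last position of each char):
  Position 0 ('f'): window [0,0] length 1 -- new best
  Position 1 ('h'): window [0,1] length 2 -- new best
  Position 2 ('f'): repeat (last at 0), move window start to 1
  Position 2 ('f'): window [1,2] length 2
  Position 3 ('f'): repeat (last at 2), move window start to 3
  Position 3 ('f'): window [3,3] length 1
  Position 4 ('b'): window [3,4] length 2
  Position 5 ('f'): repeat (last at 3), move window start to 4
  Position 5 ('f'): window [4,5] length 2
  Position 6 ('c'): window [4,6] length 3 -- new best
  Position 7 ('e'): window [4,7] length 4 -- new best
  Position 8 ('h'): window [4,8] length 5 -- new best
Longest substring with no repeats: "bfceh" with length 5

5


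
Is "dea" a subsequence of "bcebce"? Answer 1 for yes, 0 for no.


Check if "dea" is a subsequence of "bcebce"
Greedy scan:
  Position 0 ('b'): no match needed
  Position 1 ('c'): no match needed
  Position 2 ('e'): no match needed
  Position 3 ('b'): no match needed
  Position 4 ('c'): no match needed
  Position 5 ('e'): no match needed
Only matched 0/3 characters => not a subsequence

0


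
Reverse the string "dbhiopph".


Input: dbhiopph
Reading characters right to left:
  Position 7: 'h'
  Position 6: 'p'
  Position 5: 'p'
  Position 4: 'o'
  Position 3: 'i'
  Position 2: 'h'
  Position 1: 'b'
  Position 0: 'd'
Reversed: hppoihbd

hppoihbd


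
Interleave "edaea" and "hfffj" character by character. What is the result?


Interleaving "edaea" and "hfffj":
  Position 0: 'e' from first, 'h' from second => "eh"
  Position 1: 'd' from first, 'f' from second => "df"
  Position 2: 'a' from first, 'f' from second => "af"
  Position 3: 'e' from first, 'f' from second => "ef"
  Position 4: 'a' from first, 'j' from second => "aj"
Result: ehdfafefaj

ehdfafefaj


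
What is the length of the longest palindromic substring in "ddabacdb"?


Input: "ddabacdb"
Checking substrings for palindromes:
  [2:5] "aba" (len 3) => palindrome
  [0:2] "dd" (len 2) => palindrome
Longest palindromic substring: "aba" with length 3

3


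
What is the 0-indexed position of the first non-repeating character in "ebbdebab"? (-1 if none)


Input: ebbdebab
Character frequencies:
  'a': 1
  'b': 4
  'd': 1
  'e': 2
Scanning left to right for freq == 1:
  Position 0 ('e'): freq=2, skip
  Position 1 ('b'): freq=4, skip
  Position 2 ('b'): freq=4, skip
  Position 3 ('d'): unique! => answer = 3

3


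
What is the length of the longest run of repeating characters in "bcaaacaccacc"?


Input: "bcaaacaccacc"
Scanning for longest run:
  Position 1 ('c'): new char, reset run to 1
  Position 2 ('a'): new char, reset run to 1
  Position 3 ('a'): continues run of 'a', length=2
  Position 4 ('a'): continues run of 'a', length=3
  Position 5 ('c'): new char, reset run to 1
  Position 6 ('a'): new char, reset run to 1
  Position 7 ('c'): new char, reset run to 1
  Position 8 ('c'): continues run of 'c', length=2
  Position 9 ('a'): new char, reset run to 1
  Position 10 ('c'): new char, reset run to 1
  Position 11 ('c'): continues run of 'c', length=2
Longest run: 'a' with length 3

3


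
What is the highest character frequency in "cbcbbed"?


Input: cbcbbed
Character counts:
  'b': 3
  'c': 2
  'd': 1
  'e': 1
Maximum frequency: 3

3


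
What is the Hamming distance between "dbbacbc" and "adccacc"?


Comparing "dbbacbc" and "adccacc" position by position:
  Position 0: 'd' vs 'a' => differ
  Position 1: 'b' vs 'd' => differ
  Position 2: 'b' vs 'c' => differ
  Position 3: 'a' vs 'c' => differ
  Position 4: 'c' vs 'a' => differ
  Position 5: 'b' vs 'c' => differ
  Position 6: 'c' vs 'c' => same
Total differences (Hamming distance): 6

6


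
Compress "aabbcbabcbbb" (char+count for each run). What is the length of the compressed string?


Input: aabbcbabcbbb
Runs:
  'a' x 2 => "a2"
  'b' x 2 => "b2"
  'c' x 1 => "c1"
  'b' x 1 => "b1"
  'a' x 1 => "a1"
  'b' x 1 => "b1"
  'c' x 1 => "c1"
  'b' x 3 => "b3"
Compressed: "a2b2c1b1a1b1c1b3"
Compressed length: 16

16


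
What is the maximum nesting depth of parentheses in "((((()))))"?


Input: "((((()))))"
Tracking depth:
  Position 0 '(': depth becomes 1
  Position 1 '(': depth becomes 2
  Position 2 '(': depth becomes 3
  Position 3 '(': depth becomes 4
  Position 4 '(': depth becomes 5
  Position 5 ')': depth becomes 4
  Position 6 ')': depth becomes 3
  Position 7 ')': depth becomes 2
  Position 8 ')': depth becomes 1
  Position 9 ')': depth becomes 0
Maximum depth reached: 5

5


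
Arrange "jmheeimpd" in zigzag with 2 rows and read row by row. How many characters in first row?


Zigzag "jmheeimpd" into 2 rows:
Placing characters:
  'j' => row 0
  'm' => row 1
  'h' => row 0
  'e' => row 1
  'e' => row 0
  'i' => row 1
  'm' => row 0
  'p' => row 1
  'd' => row 0
Rows:
  Row 0: "jhemd"
  Row 1: "meip"
First row length: 5

5


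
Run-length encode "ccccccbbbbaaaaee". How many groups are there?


Input: ccccccbbbbaaaaee
Scanning for consecutive runs:
  Group 1: 'c' x 6 (positions 0-5)
  Group 2: 'b' x 4 (positions 6-9)
  Group 3: 'a' x 4 (positions 10-13)
  Group 4: 'e' x 2 (positions 14-15)
Total groups: 4

4


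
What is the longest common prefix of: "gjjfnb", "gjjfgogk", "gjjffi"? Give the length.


Words: gjjfnb, gjjfgogk, gjjffi
  Position 0: all 'g' => match
  Position 1: all 'j' => match
  Position 2: all 'j' => match
  Position 3: all 'f' => match
  Position 4: ('n', 'g', 'f') => mismatch, stop
LCP = "gjjf" (length 4)

4


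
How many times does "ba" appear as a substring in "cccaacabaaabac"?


Searching for "ba" in "cccaacabaaabac"
Scanning each position:
  Position 0: "cc" => no
  Position 1: "cc" => no
  Position 2: "ca" => no
  Position 3: "aa" => no
  Position 4: "ac" => no
  Position 5: "ca" => no
  Position 6: "ab" => no
  Position 7: "ba" => MATCH
  Position 8: "aa" => no
  Position 9: "aa" => no
  Position 10: "ab" => no
  Position 11: "ba" => MATCH
  Position 12: "ac" => no
Total occurrences: 2

2


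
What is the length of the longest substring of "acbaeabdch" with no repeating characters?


Input: "acbaeabdch"
Sliding window (track last position of each char):
  Position 0 ('a'): window [0,0] length 1 -- new best
  Position 1 ('c'): window [0,1] length 2 -- new best
  Position 2 ('b'): window [0,2] length 3 -- new best
  Position 3 ('a'): repeat (last at 0), move window start to 1
  Position 3 ('a'): window [1,3] length 3
  Position 4 ('e'): window [1,4] length 4 -- new best
  Position 5 ('a'): repeat (last at 3), move window start to 4
  Position 5 ('a'): window [4,5] length 2
  Position 6 ('b'): window [4,6] length 3
  Position 7 ('d'): window [4,7] length 4
  Position 8 ('c'): window [4,8] length 5 -- new best
  Position 9 ('h'): window [4,9] length 6 -- new best
Longest substring with no repeats: "eabdch" with length 6

6


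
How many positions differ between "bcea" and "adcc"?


Comparing "bcea" and "adcc" position by position:
  Position 0: 'b' vs 'a' => DIFFER
  Position 1: 'c' vs 'd' => DIFFER
  Position 2: 'e' vs 'c' => DIFFER
  Position 3: 'a' vs 'c' => DIFFER
Positions that differ: 4

4


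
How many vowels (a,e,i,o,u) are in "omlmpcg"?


Input: omlmpcg
Checking each character:
  'o' at position 0: vowel (running total: 1)
  'm' at position 1: consonant
  'l' at position 2: consonant
  'm' at position 3: consonant
  'p' at position 4: consonant
  'c' at position 5: consonant
  'g' at position 6: consonant
Total vowels: 1

1


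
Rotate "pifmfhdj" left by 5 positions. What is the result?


Input: "pifmfhdj", rotate left by 5
First 5 characters: "pifmf"
Remaining characters: "hdj"
Concatenate remaining + first: "hdj" + "pifmf" = "hdjpifmf"

hdjpifmf


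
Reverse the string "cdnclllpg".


Input: cdnclllpg
Reading characters right to left:
  Position 8: 'g'
  Position 7: 'p'
  Position 6: 'l'
  Position 5: 'l'
  Position 4: 'l'
  Position 3: 'c'
  Position 2: 'n'
  Position 1: 'd'
  Position 0: 'c'
Reversed: gplllcndc

gplllcndc


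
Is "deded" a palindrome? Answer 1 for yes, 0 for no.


Input: deded
Reversed: deded
  Compare pos 0 ('d') with pos 4 ('d'): match
  Compare pos 1 ('e') with pos 3 ('e'): match
Result: palindrome

1


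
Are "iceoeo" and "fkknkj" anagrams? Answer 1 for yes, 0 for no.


Strings: "iceoeo", "fkknkj"
Sorted first:  ceeioo
Sorted second: fjkkkn
Differ at position 0: 'c' vs 'f' => not anagrams

0


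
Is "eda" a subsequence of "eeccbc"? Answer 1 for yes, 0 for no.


Check if "eda" is a subsequence of "eeccbc"
Greedy scan:
  Position 0 ('e'): matches sub[0] = 'e'
  Position 1 ('e'): no match needed
  Position 2 ('c'): no match needed
  Position 3 ('c'): no match needed
  Position 4 ('b'): no match needed
  Position 5 ('c'): no match needed
Only matched 1/3 characters => not a subsequence

0


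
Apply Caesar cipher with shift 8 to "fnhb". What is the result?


Caesar cipher: shift "fnhb" by 8
  'f' (pos 5) + 8 = pos 13 = 'n'
  'n' (pos 13) + 8 = pos 21 = 'v'
  'h' (pos 7) + 8 = pos 15 = 'p'
  'b' (pos 1) + 8 = pos 9 = 'j'
Result: nvpj

nvpj


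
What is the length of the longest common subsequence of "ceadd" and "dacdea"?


LCS of "ceadd" and "dacdea"
DP table:
           d    a    c    d    e    a
      0    0    0    0    0    0    0
  c   0    0    0    1    1    1    1
  e   0    0    0    1    1    2    2
  a   0    0    1    1    1    2    3
  d   0    1    1    1    2    2    3
  d   0    1    1    1    2    2    3
LCS length = dp[5][6] = 3

3


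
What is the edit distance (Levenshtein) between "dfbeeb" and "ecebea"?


Computing edit distance: "dfbeeb" -> "ecebea"
DP table:
           e    c    e    b    e    a
      0    1    2    3    4    5    6
  d   1    1    2    3    4    5    6
  f   2    2    2    3    4    5    6
  b   3    3    3    3    3    4    5
  e   4    3    4    3    4    3    4
  e   5    4    4    4    4    4    4
  b   6    5    5    5    4    5    5
Edit distance = dp[6][6] = 5

5


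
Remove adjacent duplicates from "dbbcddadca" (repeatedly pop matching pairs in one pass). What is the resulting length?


Input: dbbcddadca
Stack-based adjacent duplicate removal:
  Read 'd': push. Stack: d
  Read 'b': push. Stack: db
  Read 'b': matches stack top 'b' => pop. Stack: d
  Read 'c': push. Stack: dc
  Read 'd': push. Stack: dcd
  Read 'd': matches stack top 'd' => pop. Stack: dc
  Read 'a': push. Stack: dca
  Read 'd': push. Stack: dcad
  Read 'c': push. Stack: dcadc
  Read 'a': push. Stack: dcadca
Final stack: "dcadca" (length 6)

6


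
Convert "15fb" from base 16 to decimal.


Input: "15fb" in base 16
Positional expansion:
  Digit '1' (value 1) x 16^3 = 4096
  Digit '5' (value 5) x 16^2 = 1280
  Digit 'f' (value 15) x 16^1 = 240
  Digit 'b' (value 11) x 16^0 = 11
Sum = 5627

5627


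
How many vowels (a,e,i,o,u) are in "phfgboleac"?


Input: phfgboleac
Checking each character:
  'p' at position 0: consonant
  'h' at position 1: consonant
  'f' at position 2: consonant
  'g' at position 3: consonant
  'b' at position 4: consonant
  'o' at position 5: vowel (running total: 1)
  'l' at position 6: consonant
  'e' at position 7: vowel (running total: 2)
  'a' at position 8: vowel (running total: 3)
  'c' at position 9: consonant
Total vowels: 3

3


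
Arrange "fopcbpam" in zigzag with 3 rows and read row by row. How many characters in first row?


Zigzag "fopcbpam" into 3 rows:
Placing characters:
  'f' => row 0
  'o' => row 1
  'p' => row 2
  'c' => row 1
  'b' => row 0
  'p' => row 1
  'a' => row 2
  'm' => row 1
Rows:
  Row 0: "fb"
  Row 1: "ocpm"
  Row 2: "pa"
First row length: 2

2


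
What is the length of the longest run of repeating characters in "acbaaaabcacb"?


Input: "acbaaaabcacb"
Scanning for longest run:
  Position 1 ('c'): new char, reset run to 1
  Position 2 ('b'): new char, reset run to 1
  Position 3 ('a'): new char, reset run to 1
  Position 4 ('a'): continues run of 'a', length=2
  Position 5 ('a'): continues run of 'a', length=3
  Position 6 ('a'): continues run of 'a', length=4
  Position 7 ('b'): new char, reset run to 1
  Position 8 ('c'): new char, reset run to 1
  Position 9 ('a'): new char, reset run to 1
  Position 10 ('c'): new char, reset run to 1
  Position 11 ('b'): new char, reset run to 1
Longest run: 'a' with length 4

4


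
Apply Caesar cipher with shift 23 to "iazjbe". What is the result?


Caesar cipher: shift "iazjbe" by 23
  'i' (pos 8) + 23 = pos 5 = 'f'
  'a' (pos 0) + 23 = pos 23 = 'x'
  'z' (pos 25) + 23 = pos 22 = 'w'
  'j' (pos 9) + 23 = pos 6 = 'g'
  'b' (pos 1) + 23 = pos 24 = 'y'
  'e' (pos 4) + 23 = pos 1 = 'b'
Result: fxwgyb

fxwgyb
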